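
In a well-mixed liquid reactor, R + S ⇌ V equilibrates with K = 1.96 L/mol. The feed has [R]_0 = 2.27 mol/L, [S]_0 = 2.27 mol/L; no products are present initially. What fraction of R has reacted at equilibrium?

Let X = conversion of R; extent ξ = 2.27·X mol/L.
Concentrations: [R] = 2.27 − 2.27X; [S] = 2.27 − 2.27X; [V] = 2.27X.
K = [V] / ([R] [S]).
This equals 1.96 at X = 0.625 (the root in 0 < X < 1).

X = 0.625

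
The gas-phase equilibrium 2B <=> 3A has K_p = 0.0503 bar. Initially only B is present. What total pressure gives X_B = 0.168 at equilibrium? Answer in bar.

P = 2.36 bar

Take 1 mol B as basis and let X be its fractional conversion, so ξ = 0.5X.
At extent ξ: n_B = 1 − X; n_A = 1.5X.
Total moles n_T = 1 + 0.5X.
K_p = p_A^3 / (p_B^2) with p_i = (n_i/n_T)·P.
At X = 0.168: the mole-fraction product g(X) = Π y_i^ν_i = 0.02133. Since K_p = g(X)·P^{1}, P = (K_p/g)^(1/1) = (0.0503/0.02133)^(1/1) = 2.36 bar.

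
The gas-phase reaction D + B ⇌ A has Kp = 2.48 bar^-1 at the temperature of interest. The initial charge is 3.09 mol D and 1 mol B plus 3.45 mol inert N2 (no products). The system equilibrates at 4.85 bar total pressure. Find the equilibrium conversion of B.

X = 0.803

Take 1 mol B as basis and let X be its fractional conversion, so ξ = X.
Mole table: n_D = 3.09 − X; n_B = 1 − X; n_A = X; n_I = 3.45 (inert).
Summing: n_T = 7.54 − X.
Mole fractions y_i = n_i/n_T; Kp = p_A / (p_D p_B) with p_i = y_i·P.
Substituting and setting equal to 2.48 bar^-1 gives a polynomial in X; the root in (0,1) is X = 0.803.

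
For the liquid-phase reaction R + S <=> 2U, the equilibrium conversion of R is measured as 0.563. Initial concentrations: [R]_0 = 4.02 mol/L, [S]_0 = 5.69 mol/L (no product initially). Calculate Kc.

Let X = conversion of R.
Concentrations: [R] = 4.02 − 4.02X; [S] = 5.69 − 4.02X; [U] = 8.04X.
At X = 0.563: [R] = 1.76, [S] = 3.43, [U] = 4.53.
Kc = [U]^2 / ([R] [S]) = 3.4.

Kc = 3.4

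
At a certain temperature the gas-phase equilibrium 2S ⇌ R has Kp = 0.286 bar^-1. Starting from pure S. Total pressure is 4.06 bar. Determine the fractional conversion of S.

Let X = conversion of S (basis 1 mol S); extent of reaction ξ = 0.5X.
Moles: n_S = 1 − X; n_R = 0.5X.
n_T = Σnᵢ = 1 − 0.5X.
y_i = n_i/n_T, p_i = y_i·P. Kp = p_R / (p_S^2).
Substituting and setting equal to 0.286 bar^-1 gives a polynomial in X; the root in (0,1) is X = 0.579.

X = 0.579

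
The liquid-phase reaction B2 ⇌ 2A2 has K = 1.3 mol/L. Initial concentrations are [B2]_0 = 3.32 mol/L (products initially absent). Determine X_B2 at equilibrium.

Let X = conversion of B2; extent ξ = 3.32·X mol/L.
Concentrations: [B2] = 3.32 − 3.32X; [A2] = 6.64X.
K = [A2]^2 / ([B2]).
This equals 1.3 at X = 0.268 (the root in 0 < X < 1).

X = 0.268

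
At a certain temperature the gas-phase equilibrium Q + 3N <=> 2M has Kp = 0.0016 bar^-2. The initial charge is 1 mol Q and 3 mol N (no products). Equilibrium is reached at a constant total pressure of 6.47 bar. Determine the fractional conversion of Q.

Basis: 1 mol Q initially; let X = conversion of Q. Extent ξ = X.
Moles: n_Q = 1 − X; n_N = 3 − 3X; n_M = 2X.
Total moles n_T = 4 − 2X.
Mole fractions y_i = n_i/n_T; Kp = p_M^2 / (p_Q p_N^3) with p_i = y_i·P.
Equating to 0.0016 bar^-2 and solving on 0 < X < 1: X = 0.135.

X = 0.135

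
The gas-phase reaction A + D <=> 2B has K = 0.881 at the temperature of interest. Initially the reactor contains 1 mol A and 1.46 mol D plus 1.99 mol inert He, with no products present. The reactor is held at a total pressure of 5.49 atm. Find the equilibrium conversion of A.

X = 0.383

Basis: 1 mol A initially; let X = conversion of A. Extent ξ = X.
Moles: n_A = 1 − X; n_D = 1.46 − X; n_B = 2X; n_I = 1.99 (inert).
Total moles n_T = 4.45 (Δν = 0, constant).
Mole fractions y_i = n_i/n_T; K = p_B^2 / (p_A p_D) with p_i = y_i·P.
This yields a degree-2 equation in X; solving on (0,1), X = 0.383.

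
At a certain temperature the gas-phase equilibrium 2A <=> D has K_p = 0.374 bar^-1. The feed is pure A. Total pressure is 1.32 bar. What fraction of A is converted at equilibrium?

X = 0.420

Basis: 1 mol A initially; let X = conversion of A. Extent ξ = 0.5X.
Mole table: n_A = 1 − X; n_D = 0.5X.
n_T = Σnᵢ = 1 − 0.5X.
With p_i = (n_i/n_T)P, K_p = p_D / (p_A^2).
This yields a degree-2 equation in X; solving on (0,1), X = 0.420.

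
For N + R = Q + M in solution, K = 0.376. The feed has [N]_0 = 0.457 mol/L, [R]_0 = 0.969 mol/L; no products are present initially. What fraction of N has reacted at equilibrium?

X = 0.530

Let X = conversion of N; extent ξ = 0.457·X mol/L.
Concentrations: [N] = 0.457 − 0.457X; [R] = 0.969 − 0.457X; [Q] = 0.457X; [M] = 0.457X.
K = [Q] [M] / ([N] [R]).
Solving K = 0.376 for X ∈ (0,1): X = 0.530.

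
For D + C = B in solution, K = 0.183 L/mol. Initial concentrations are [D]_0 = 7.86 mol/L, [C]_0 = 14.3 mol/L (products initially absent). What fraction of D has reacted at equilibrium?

X = 0.631

Let X = conversion of D; extent ξ = 7.86·X mol/L.
Concentrations: [D] = 7.86 − 7.86X; [C] = 14.3 − 7.86X; [B] = 7.86X.
K = [B] / ([D] [C]).
Setting equal to 0.183 and solving for X on (0,1) gives X = 0.631.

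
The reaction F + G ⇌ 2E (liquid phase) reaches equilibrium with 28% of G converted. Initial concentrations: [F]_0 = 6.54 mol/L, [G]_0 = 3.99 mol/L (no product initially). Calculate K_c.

Let X = conversion of G.
Concentrations: [F] = 6.54 − 3.99X; [G] = 3.99 − 3.99X; [E] = 7.98X.
At X = 0.28: [F] = 5.42, [G] = 2.87, [E] = 2.23.
K_c = [E]^2 / ([F] [G]) = 0.32.

K_c = 0.32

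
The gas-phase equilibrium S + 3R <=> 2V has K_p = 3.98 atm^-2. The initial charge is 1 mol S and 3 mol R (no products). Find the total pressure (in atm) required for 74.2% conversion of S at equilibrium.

P = 5.41 atm

Let X = conversion of S (basis 1 mol S); extent of reaction ξ = X.
Moles: n_S = 1 − X; n_R = 3 − 3X; n_V = 2X.
n_T = Σnᵢ = 4 − 2X.
K_p = p_V^2 / (p_S p_R^3) with p_i = (n_i/n_T)·P.
At X = 0.742: the mole-fraction product g(X) = Π y_i^ν_i = 116.5. Since K_p = g(X)·P^{-2}, P = (g/K_p)^(1/2) = (116.5/3.98)^(1/2) = 5.41 atm.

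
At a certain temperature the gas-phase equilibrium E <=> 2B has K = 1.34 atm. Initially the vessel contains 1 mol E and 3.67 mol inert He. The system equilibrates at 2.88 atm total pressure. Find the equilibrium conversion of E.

Basis: 1 mol E initially; let X = conversion of E. Extent ξ = X.
At extent ξ: n_E = 1 − X; n_B = 2X; n_I = 3.67 (inert).
Total moles n_T = 4.67 + X.
y_i = n_i/n_T, p_i = y_i·P. K = p_B^2 / (p_E).
This yields a degree-2 equation in X; solving on (0,1), X = 0.532.

X = 0.532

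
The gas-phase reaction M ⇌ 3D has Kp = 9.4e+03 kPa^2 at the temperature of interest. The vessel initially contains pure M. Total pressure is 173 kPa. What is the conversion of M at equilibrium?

X = 0.272

Let X = conversion of M (basis 1 mol M); extent of reaction ξ = X.
Mole table: n_M = 1 − X; n_D = 3X.
Total moles n_T = 1 + 2X.
y_i = n_i/n_T, p_i = y_i·P. Kp = p_D^3 / (p_M).
This yields a degree-3 equation in X; solving on (0,1), X = 0.272.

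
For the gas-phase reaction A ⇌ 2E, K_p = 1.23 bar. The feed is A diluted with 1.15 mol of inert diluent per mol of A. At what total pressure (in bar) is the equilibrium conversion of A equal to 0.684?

P = 0.589 bar

Take 1 mol A as basis and let X be its fractional conversion, so ξ = X.
At extent ξ: n_A = 1 − X; n_E = 2X; n_I = 1.15 (inert).
n_T = Σnᵢ = 2.15 + X.
K_p = p_E^2 / (p_A) with p_i = (n_i/n_T)·P.
At X = 0.684: the mole-fraction product g(X) = Π y_i^ν_i = 2.09. Since K_p = g(X)·P^{1}, P = (K_p/g)^(1/1) = (1.23/2.09)^(1/1) = 0.589 bar.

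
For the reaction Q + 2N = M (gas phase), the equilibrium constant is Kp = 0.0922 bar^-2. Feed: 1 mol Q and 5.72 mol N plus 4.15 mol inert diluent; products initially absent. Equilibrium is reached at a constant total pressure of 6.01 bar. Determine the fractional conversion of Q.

Take 1 mol Q as basis and let X be its fractional conversion, so ξ = X.
Moles: n_Q = 1 − X; n_N = 5.72 − 2X; n_M = X; n_I = 4.15 (inert).
Total moles n_T = 10.9 − 2X.
y_i = n_i/n_T, p_i = y_i·P. Kp = p_M / (p_Q p_N^2).
Substituting and setting equal to 0.0922 bar^-2 gives a polynomial in X; the root in (0,1) is X = 0.439.

X = 0.439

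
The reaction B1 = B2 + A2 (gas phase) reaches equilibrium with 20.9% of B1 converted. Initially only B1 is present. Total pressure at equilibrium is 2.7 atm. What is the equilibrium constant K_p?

K_p = 0.123 atm

Take 1 mol B1 as basis and let X be its fractional conversion, so ξ = X.
Species balance: n_B1 = 1 − X; n_B2 = X; n_A2 = X.
Summing: n_T = 1 + X.
At X = 0.209: n_B1 = 0.791, n_B2 = 0.209, n_A2 = 0.209, n_T = 1.21.
p_i = (n_i/n_T)·P. K_p = p_B2 p_A2 / (p_B1) = 0.123 atm.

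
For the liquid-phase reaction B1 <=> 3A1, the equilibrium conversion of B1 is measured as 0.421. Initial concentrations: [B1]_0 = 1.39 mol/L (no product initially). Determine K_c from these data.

Let X = conversion of B1.
Concentrations: [B1] = 1.39 − 1.39X; [A1] = 4.17X.
At X = 0.421: [B1] = 0.805, [A1] = 1.76.
K_c = [A1]^3 / ([B1]) = 6.72 (mol/L)^2.

K_c = 6.72 (mol/L)^2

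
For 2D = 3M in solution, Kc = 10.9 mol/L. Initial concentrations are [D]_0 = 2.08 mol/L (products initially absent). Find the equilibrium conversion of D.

Let X = conversion of D; extent ξ = 2.08X/2 mol/L.
Concentrations: [D] = 2.08 − 2.08X; [M] = 3.12X.
Kc = [M]^3 / ([D]^2).
Equating to 10.9 mol/L: the physical root is X = 0.614.

X = 0.614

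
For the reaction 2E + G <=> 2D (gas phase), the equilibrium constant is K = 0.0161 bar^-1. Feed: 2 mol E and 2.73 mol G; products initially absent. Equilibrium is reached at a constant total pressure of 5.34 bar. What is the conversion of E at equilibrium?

X = 0.180

Take 2 mol E as basis and let X be its fractional conversion, so ξ = X.
Species balance: n_E = 2 − 2X; n_G = 2.73 − X; n_D = 2X.
Summing: n_T = 4.73 − X.
y_i = n_i/n_T, p_i = y_i·P. K = p_D^2 / (p_E^2 p_G).
Substituting and setting equal to 0.0161 bar^-1 gives a polynomial in X; the root in (0,1) is X = 0.180.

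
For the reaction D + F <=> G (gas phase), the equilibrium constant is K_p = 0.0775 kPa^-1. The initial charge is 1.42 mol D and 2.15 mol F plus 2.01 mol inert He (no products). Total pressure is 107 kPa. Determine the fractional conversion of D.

Let X = conversion of D (basis 1.42 mol D); extent of reaction ξ = 1.42X.
Species balance: n_D = 1.42 − 1.42X; n_F = 2.15 − 1.42X; n_G = 1.42X; n_I = 2.01 (inert).
n_T = Σnᵢ = 5.58 − 1.42X.
Mole fractions y_i = n_i/n_T; K_p = p_G / (p_D p_F) with p_i = y_i·P.
Setting this equal to 0.0775 kPa^-1 and taking the physical root (0 < X < 1) gives X = 0.680.

X = 0.680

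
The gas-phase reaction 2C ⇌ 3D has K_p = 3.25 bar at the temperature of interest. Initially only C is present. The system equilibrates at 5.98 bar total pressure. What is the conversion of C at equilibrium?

Basis: 1 mol C initially; let X = conversion of C. Extent ξ = 0.5X.
At extent ξ: n_C = 1 − X; n_D = 1.5X.
Total moles n_T = 1 + 0.5X.
y_i = n_i/n_T, p_i = y_i·P. K_p = p_D^3 / (p_C^2).
Substituting and setting equal to 3.25 bar gives a polynomial in X; the root in (0,1) is X = 0.408.

X = 0.408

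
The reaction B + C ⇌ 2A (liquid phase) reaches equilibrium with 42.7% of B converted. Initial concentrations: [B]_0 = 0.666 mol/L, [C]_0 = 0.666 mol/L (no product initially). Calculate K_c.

Let X = conversion of B.
Concentrations: [B] = 0.666 − 0.666X; [C] = 0.666 − 0.666X; [A] = 1.33X.
At X = 0.427: [B] = 0.382, [C] = 0.382, [A] = 0.569.
K_c = [A]^2 / ([B] [C]) = 2.22.

K_c = 2.22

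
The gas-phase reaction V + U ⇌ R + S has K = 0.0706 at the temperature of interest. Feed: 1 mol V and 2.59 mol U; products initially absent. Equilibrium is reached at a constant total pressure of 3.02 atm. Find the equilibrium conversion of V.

X = 0.328

Let X = conversion of V (basis 1 mol V); extent of reaction ξ = X.
Moles: n_V = 1 − X; n_U = 2.59 − X; n_R = X; n_S = X.
Total moles n_T = 3.59 (Δν = 0, constant).
y_i = n_i/n_T, p_i = y_i·P. K = p_R p_S / (p_V p_U).
Substituting and setting equal to 0.0706 gives a polynomial in X; the root in (0,1) is X = 0.328.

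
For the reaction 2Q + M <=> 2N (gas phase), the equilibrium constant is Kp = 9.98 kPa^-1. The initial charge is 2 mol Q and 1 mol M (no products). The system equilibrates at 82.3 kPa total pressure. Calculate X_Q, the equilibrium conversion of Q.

X = 0.874

Take 2 mol Q as basis and let X be its fractional conversion, so ξ = X.
Moles: n_Q = 2 − 2X; n_M = 1 − X; n_N = 2X.
n_T = Σnᵢ = 3 − X.
With p_i = (n_i/n_T)P, Kp = p_N^2 / (p_Q^2 p_M).
Substituting and setting equal to 9.98 kPa^-1 gives a polynomial in X; the root in (0,1) is X = 0.874.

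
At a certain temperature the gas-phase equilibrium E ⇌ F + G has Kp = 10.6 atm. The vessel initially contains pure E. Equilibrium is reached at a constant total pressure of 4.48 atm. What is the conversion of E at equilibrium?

Let X = conversion of E (basis 1 mol E); extent of reaction ξ = X.
Species balance: n_E = 1 − X; n_F = X; n_G = X.
Total moles n_T = 1 + X.
y_i = n_i/n_T, p_i = y_i·P. Kp = p_F p_G / (p_E).
Setting this equal to 10.6 atm and taking the physical root (0 < X < 1) gives X = 0.838.

X = 0.838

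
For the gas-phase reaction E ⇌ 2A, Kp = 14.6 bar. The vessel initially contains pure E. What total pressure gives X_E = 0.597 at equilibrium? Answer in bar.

Basis: 1 mol E initially; let X = conversion of E. Extent ξ = X.
Mole table: n_E = 1 − X; n_A = 2X.
Total moles n_T = 1 + X.
Kp = p_A^2 / (p_E) with p_i = (n_i/n_T)·P.
At X = 0.597: the mole-fraction product g(X) = Π y_i^ν_i = 2.215. Since Kp = g(X)·P^{1}, P = (Kp/g)^(1/1) = (14.6/2.215)^(1/1) = 6.59 bar.

P = 6.59 bar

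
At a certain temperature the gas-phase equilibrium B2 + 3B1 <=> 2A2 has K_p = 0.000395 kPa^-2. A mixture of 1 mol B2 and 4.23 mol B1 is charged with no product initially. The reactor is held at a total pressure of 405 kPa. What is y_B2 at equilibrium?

y_B2 = 0.038

Let X = conversion of B2 (basis 1 mol B2); extent of reaction ξ = X.
Mole table: n_B2 = 1 − X; n_B1 = 4.23 − 3X; n_A2 = 2X.
Total moles n_T = 5.23 − 2X.
With p_i = (n_i/n_T)P, K_p = p_A2^2 / (p_B2 p_B1^3).
Substituting and setting equal to 0.000395 kPa^-2 gives a polynomial in X; the root in (0,1) is X = 0.868.
Then n_B2 = 0.132, n_T = 3.49, so y_B2 = 0.038.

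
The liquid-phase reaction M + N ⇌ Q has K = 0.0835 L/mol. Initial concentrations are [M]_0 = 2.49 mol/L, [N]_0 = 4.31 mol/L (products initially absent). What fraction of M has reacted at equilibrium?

X = 0.237

Let X = conversion of M; extent ξ = 2.49·X mol/L.
Concentrations: [M] = 2.49 − 2.49X; [N] = 4.31 − 2.49X; [Q] = 2.49X.
K = [Q] / ([M] [N]).
Setting equal to 0.0835 and solving for X on (0,1) gives X = 0.237.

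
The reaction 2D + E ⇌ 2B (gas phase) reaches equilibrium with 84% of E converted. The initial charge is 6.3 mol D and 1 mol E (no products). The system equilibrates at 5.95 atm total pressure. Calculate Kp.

Take 1 mol E as basis and let X be its fractional conversion, so ξ = X.
At extent ξ: n_D = 6.3 − 2X; n_E = 1 − X; n_B = 2X.
n_T = Σnᵢ = 7.3 − X.
At X = 0.84: n_D = 4.62, n_E = 0.16, n_B = 1.68, n_T = 6.46.
p_i = (n_i/n_T)·P. Kp = p_B^2 / (p_D^2 p_E) = 0.897 atm^-1.

Kp = 0.897 atm^-1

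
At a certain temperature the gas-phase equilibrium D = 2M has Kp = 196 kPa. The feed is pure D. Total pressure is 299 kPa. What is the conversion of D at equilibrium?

Let X = conversion of D (basis 1 mol D); extent of reaction ξ = X.
At extent ξ: n_D = 1 − X; n_M = 2X.
n_T = Σnᵢ = 1 + X.
y_i = n_i/n_T, p_i = y_i·P. Kp = p_M^2 / (p_D).
This yields a degree-2 equation in X; solving on (0,1), X = 0.375.

X = 0.375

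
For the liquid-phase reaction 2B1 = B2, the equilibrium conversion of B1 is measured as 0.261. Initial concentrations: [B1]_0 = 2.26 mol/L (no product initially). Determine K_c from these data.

K_c = 0.106 L/mol

Let X = conversion of B1.
Concentrations: [B1] = 2.26 − 2.26X; [B2] = 1.13X.
At X = 0.261: [B1] = 1.67, [B2] = 0.295.
K_c = [B2] / ([B1]^2) = 0.106 L/mol.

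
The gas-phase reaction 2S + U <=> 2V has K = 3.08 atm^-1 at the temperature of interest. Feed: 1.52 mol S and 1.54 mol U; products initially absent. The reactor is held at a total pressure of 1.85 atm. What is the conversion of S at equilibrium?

Take 1.52 mol S as basis and let X be its fractional conversion, so ξ = 0.76X.
Mole table: n_S = 1.52 − 1.52X; n_U = 1.54 − 0.76X; n_V = 1.52X.
n_T = Σnᵢ = 3.06 − 0.76X.
With p_i = (n_i/n_T)P, K = p_V^2 / (p_S^2 p_U).
This yields a degree-3 equation in X; solving on (0,1), X = 0.606.

X = 0.606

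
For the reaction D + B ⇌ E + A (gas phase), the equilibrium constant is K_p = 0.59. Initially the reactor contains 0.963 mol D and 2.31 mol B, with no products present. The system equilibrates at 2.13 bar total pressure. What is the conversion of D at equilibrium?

Take 0.963 mol D as basis and let X be its fractional conversion, so ξ = 0.963X.
Mole table: n_D = 0.963 − 0.963X; n_B = 2.31 − 0.963X; n_E = 0.963X; n_A = 0.963X.
n_T stays at 3.27 (no change in mole number).
Mole fractions y_i = n_i/n_T; K_p = p_E p_A / (p_D p_B) with p_i = y_i·P.
Setting this equal to 0.59 and taking the physical root (0 < X < 1) gives X = 0.626.

X = 0.626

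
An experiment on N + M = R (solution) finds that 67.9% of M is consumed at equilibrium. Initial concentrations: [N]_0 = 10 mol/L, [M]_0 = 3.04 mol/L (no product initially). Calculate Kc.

Kc = 0.267 L/mol

Let X = conversion of M.
Concentrations: [N] = 10 − 3.04X; [M] = 3.04 − 3.04X; [R] = 3.04X.
At X = 0.679: [N] = 7.94, [M] = 0.976, [R] = 2.06.
Kc = [R] / ([N] [M]) = 0.267 L/mol.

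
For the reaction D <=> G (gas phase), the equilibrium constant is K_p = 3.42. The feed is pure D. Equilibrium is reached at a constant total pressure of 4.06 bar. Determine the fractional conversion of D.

X = 0.774

Take 1 mol D as basis and let X be its fractional conversion, so ξ = X.
Species balance: n_D = 1 − X; n_G = X.
Since Δν = 0, n_T = 1 throughout.
With p_i = (n_i/n_T)P, K_p = p_G / (p_D).
Substituting and setting equal to 3.42 gives a polynomial in X; the root in (0,1) is X = 0.774.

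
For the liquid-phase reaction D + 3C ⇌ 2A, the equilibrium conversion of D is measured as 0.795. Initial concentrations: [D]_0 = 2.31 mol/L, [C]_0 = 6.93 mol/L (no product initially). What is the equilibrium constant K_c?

Let X = conversion of D.
Concentrations: [D] = 2.31 − 2.31X; [C] = 6.93 − 6.93X; [A] = 4.62X.
At X = 0.795: [D] = 0.474, [C] = 1.42, [A] = 3.67.
K_c = [A]^2 / ([D] [C]^3) = 9.94 (mol/L)^-2.

K_c = 9.94 (mol/L)^-2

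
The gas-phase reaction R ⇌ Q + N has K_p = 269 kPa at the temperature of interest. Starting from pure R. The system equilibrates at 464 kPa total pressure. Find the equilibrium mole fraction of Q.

y_Q = 0.377

Take 1 mol R as basis and let X be its fractional conversion, so ξ = X.
Moles: n_R = 1 − X; n_Q = X; n_N = X.
Total moles n_T = 1 + X.
With p_i = (n_i/n_T)P, K_p = p_Q p_N / (p_R).
Equating to 269 kPa and solving on 0 < X < 1: X = 0.606.
Then n_Q = 0.606, n_T = 1.61, so y_Q = 0.377.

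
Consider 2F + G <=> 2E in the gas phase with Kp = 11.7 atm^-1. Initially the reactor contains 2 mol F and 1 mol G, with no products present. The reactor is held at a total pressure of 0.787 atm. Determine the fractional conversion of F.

Basis: 2 mol F initially; let X = conversion of F. Extent ξ = X.
Species balance: n_F = 2 − 2X; n_G = 1 − X; n_E = 2X.
Summing: n_T = 3 − X.
y_i = n_i/n_T, p_i = y_i·P. Kp = p_E^2 / (p_F^2 p_G).
This yields a degree-3 equation in X; solving on (0,1), X = 0.562.

X = 0.562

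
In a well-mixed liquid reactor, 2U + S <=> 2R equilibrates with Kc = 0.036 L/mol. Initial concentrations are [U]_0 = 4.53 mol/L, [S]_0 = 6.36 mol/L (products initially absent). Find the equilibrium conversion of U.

X = 0.311

Let X = conversion of U; extent ξ = 4.53X/2 mol/L.
Concentrations: [U] = 4.53 − 4.53X; [S] = 6.36 − 2.27X; [R] = 4.53X.
Kc = [R]^2 / ([U]^2 [S]).
Solving Kc = 0.036 for X ∈ (0,1): X = 0.311.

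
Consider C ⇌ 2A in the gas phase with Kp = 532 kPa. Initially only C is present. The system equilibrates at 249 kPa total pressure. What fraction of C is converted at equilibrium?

Let X = conversion of C (basis 1 mol C); extent of reaction ξ = X.
Species balance: n_C = 1 − X; n_A = 2X.
n_T = Σnᵢ = 1 + X.
Mole fractions y_i = n_i/n_T; Kp = p_A^2 / (p_C) with p_i = y_i·P.
Setting this equal to 532 kPa and taking the physical root (0 < X < 1) gives X = 0.590.

X = 0.590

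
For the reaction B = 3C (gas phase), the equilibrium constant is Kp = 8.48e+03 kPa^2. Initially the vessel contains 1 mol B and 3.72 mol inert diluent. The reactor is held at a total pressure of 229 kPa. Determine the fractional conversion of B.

X = 0.467

Basis: 1 mol B initially; let X = conversion of B. Extent ξ = X.
Species balance: n_B = 1 − X; n_C = 3X; n_I = 3.72 (inert).
Summing: n_T = 4.72 + 2X.
With p_i = (n_i/n_T)P, Kp = p_C^3 / (p_B).
Substituting and setting equal to 8.48e+03 kPa^2 gives a polynomial in X; the root in (0,1) is X = 0.467.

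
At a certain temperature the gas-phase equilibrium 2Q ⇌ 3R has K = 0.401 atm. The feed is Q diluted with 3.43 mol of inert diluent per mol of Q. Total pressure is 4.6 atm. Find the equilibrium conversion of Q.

Take 1 mol Q as basis and let X be its fractional conversion, so ξ = 0.5X.
At extent ξ: n_Q = 1 − X; n_R = 1.5X; n_I = 3.43 (inert).
Total moles n_T = 4.43 + 0.5X.
y_i = n_i/n_T, p_i = y_i·P. K = p_R^3 / (p_Q^2).
Substituting and setting equal to 0.401 atm gives a polynomial in X; the root in (0,1) is X = 0.364.

X = 0.364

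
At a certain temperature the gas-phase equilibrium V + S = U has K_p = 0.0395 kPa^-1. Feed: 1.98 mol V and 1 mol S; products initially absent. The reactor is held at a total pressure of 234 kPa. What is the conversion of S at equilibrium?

X = 0.832

Basis: 1 mol S initially; let X = conversion of S. Extent ξ = X.
Species balance: n_V = 1.98 − X; n_S = 1 − X; n_U = X.
Total moles n_T = 2.98 − X.
With p_i = (n_i/n_T)P, K_p = p_U / (p_V p_S).
Substituting and setting equal to 0.0395 kPa^-1 gives a polynomial in X; the root in (0,1) is X = 0.832.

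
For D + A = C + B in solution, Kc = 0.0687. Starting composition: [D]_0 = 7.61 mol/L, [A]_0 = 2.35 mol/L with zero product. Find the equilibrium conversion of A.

X = 0.357

Let X = conversion of A; extent ξ = 2.35·X mol/L.
Concentrations: [D] = 7.61 − 2.35X; [A] = 2.35 − 2.35X; [C] = 2.35X; [B] = 2.35X.
Kc = [C] [B] / ([D] [A]).
This equals 0.0687 at X = 0.357 (the root in 0 < X < 1).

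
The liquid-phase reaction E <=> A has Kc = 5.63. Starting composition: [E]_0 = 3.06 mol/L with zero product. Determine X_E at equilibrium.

X = 0.849

Let X = conversion of E; extent ξ = 3.06·X mol/L.
Concentrations: [E] = 3.06 − 3.06X; [A] = 3.06X.
Kc = [A] / ([E]).
Solving Kc = 5.63 for X ∈ (0,1): X = 0.849.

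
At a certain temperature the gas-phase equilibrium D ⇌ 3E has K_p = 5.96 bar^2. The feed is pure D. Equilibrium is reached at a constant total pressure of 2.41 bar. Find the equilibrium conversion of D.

Take 1 mol D as basis and let X be its fractional conversion, so ξ = X.
Moles: n_D = 1 − X; n_E = 3X.
Summing: n_T = 1 + 2X.
With p_i = (n_i/n_T)P, K_p = p_E^3 / (p_D).
Equating to 5.96 bar^2 and solving on 0 < X < 1: X = 0.421.

X = 0.421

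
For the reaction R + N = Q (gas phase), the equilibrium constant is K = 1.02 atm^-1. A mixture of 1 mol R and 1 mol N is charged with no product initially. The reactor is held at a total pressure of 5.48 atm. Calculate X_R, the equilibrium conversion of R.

X = 0.610

Let X = conversion of R (basis 1 mol R); extent of reaction ξ = X.
At extent ξ: n_R = 1 − X; n_N = 1 − X; n_Q = X.
n_T = Σnᵢ = 2 − X.
With p_i = (n_i/n_T)P, K = p_Q / (p_R p_N).
This yields a degree-2 equation in X; solving on (0,1), X = 0.610.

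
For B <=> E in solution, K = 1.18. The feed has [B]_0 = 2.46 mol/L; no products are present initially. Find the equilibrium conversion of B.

Let X = conversion of B; extent ξ = 2.46·X mol/L.
Concentrations: [B] = 2.46 − 2.46X; [E] = 2.46X.
K = [E] / ([B]).
Equating to 1.18: the physical root is X = 0.541.

X = 0.541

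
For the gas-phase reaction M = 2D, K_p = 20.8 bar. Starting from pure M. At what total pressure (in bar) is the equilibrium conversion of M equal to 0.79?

Take 1 mol M as basis and let X be its fractional conversion, so ξ = X.
Species balance: n_M = 1 − X; n_D = 2X.
Total moles n_T = 1 + X.
K_p = p_D^2 / (p_M) with p_i = (n_i/n_T)·P.
At X = 0.79: the mole-fraction product g(X) = Π y_i^ν_i = 6.641. Since K_p = g(X)·P^{1}, P = (K_p/g)^(1/1) = (20.8/6.641)^(1/1) = 3.13 bar.

P = 3.13 bar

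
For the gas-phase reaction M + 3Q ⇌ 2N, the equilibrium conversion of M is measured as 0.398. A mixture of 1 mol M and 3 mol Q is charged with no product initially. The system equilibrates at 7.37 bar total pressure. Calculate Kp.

Kp = 0.0338 bar^-2

Let X = conversion of M (basis 1 mol M); extent of reaction ξ = X.
Moles: n_M = 1 − X; n_Q = 3 − 3X; n_N = 2X.
Summing: n_T = 4 − 2X.
At X = 0.398: n_M = 0.602, n_Q = 1.81, n_N = 0.796, n_T = 3.2.
p_i = (n_i/n_T)·P. Kp = p_N^2 / (p_M p_Q^3) = 0.0338 bar^-2.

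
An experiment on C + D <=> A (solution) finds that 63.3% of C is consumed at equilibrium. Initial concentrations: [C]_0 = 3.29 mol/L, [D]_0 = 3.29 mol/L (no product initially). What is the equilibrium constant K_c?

K_c = 1.43 L/mol

Let X = conversion of C.
Concentrations: [C] = 3.29 − 3.29X; [D] = 3.29 − 3.29X; [A] = 3.29X.
At X = 0.633: [C] = 1.21, [D] = 1.21, [A] = 2.08.
K_c = [A] / ([C] [D]) = 1.43 L/mol.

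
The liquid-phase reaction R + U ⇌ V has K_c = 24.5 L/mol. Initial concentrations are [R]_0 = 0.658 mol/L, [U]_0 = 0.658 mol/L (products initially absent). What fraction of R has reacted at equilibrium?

Let X = conversion of R; extent ξ = 0.658·X mol/L.
Concentrations: [R] = 0.658 − 0.658X; [U] = 0.658 − 0.658X; [V] = 0.658X.
K_c = [V] / ([R] [U]).
This equals 24.5 at X = 0.780 (the root in 0 < X < 1).

X = 0.780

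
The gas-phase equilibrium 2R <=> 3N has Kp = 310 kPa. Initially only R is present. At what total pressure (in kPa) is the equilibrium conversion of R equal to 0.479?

Let X = conversion of R (basis 1 mol R); extent of reaction ξ = 0.5X.
At extent ξ: n_R = 1 − X; n_N = 1.5X.
Total moles n_T = 1 + 0.5X.
Kp = p_N^3 / (p_R^2) with p_i = (n_i/n_T)·P.
At X = 0.479: the mole-fraction product g(X) = Π y_i^ν_i = 1.102. Since Kp = g(X)·P^{1}, P = (Kp/g)^(1/1) = (310/1.102)^(1/1) = 281 kPa.

P = 281 kPa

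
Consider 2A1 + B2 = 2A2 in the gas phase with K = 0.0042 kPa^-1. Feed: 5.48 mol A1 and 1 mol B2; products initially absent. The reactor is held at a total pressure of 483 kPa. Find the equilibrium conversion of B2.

Let X = conversion of B2 (basis 1 mol B2); extent of reaction ξ = X.
Mole table: n_A1 = 5.48 − 2X; n_B2 = 1 − X; n_A2 = 2X.
Summing: n_T = 6.48 − X.
Mole fractions y_i = n_i/n_T; K = p_A2^2 / (p_A1^2 p_B2) with p_i = y_i·P.
Substituting and setting equal to 0.0042 kPa^-1 gives a polynomial in X; the root in (0,1) is X = 0.684.

X = 0.684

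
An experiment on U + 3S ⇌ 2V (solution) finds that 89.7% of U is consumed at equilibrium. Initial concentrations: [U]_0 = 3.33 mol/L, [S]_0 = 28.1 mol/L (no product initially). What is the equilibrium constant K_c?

K_c = 0.0148 (mol/L)^-2

Let X = conversion of U.
Concentrations: [U] = 3.33 − 3.33X; [S] = 28.1 − 9.99X; [V] = 6.66X.
At X = 0.897: [U] = 0.343, [S] = 19.1, [V] = 5.97.
K_c = [V]^2 / ([U] [S]^3) = 0.0148 (mol/L)^-2.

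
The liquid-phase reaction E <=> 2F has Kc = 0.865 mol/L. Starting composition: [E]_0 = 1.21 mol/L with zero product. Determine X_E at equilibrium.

X = 0.343

Let X = conversion of E; extent ξ = 1.21·X mol/L.
Concentrations: [E] = 1.21 − 1.21X; [F] = 2.42X.
Kc = [F]^2 / ([E]).
This equals 0.865 at X = 0.343 (the root in 0 < X < 1).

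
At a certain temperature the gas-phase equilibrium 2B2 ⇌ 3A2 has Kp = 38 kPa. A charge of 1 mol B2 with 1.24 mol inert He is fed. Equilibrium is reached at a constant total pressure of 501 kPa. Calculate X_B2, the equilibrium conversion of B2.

X = 0.298

Basis: 1 mol B2 initially; let X = conversion of B2. Extent ξ = 0.5X.
Mole table: n_B2 = 1 − X; n_A2 = 1.5X; n_I = 1.24 (inert).
Summing: n_T = 2.24 + 0.5X.
Mole fractions y_i = n_i/n_T; Kp = p_A2^3 / (p_B2^2) with p_i = y_i·P.
This yields a degree-3 equation in X; solving on (0,1), X = 0.298.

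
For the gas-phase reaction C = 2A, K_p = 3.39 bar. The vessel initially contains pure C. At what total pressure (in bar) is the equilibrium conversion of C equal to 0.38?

Let X = conversion of C (basis 1 mol C); extent of reaction ξ = X.
At extent ξ: n_C = 1 − X; n_A = 2X.
Summing: n_T = 1 + X.
K_p = p_A^2 / (p_C) with p_i = (n_i/n_T)·P.
At X = 0.38: the mole-fraction product g(X) = Π y_i^ν_i = 0.6751. Since K_p = g(X)·P^{1}, P = (K_p/g)^(1/1) = (3.39/0.6751)^(1/1) = 5.02 bar.

P = 5.02 bar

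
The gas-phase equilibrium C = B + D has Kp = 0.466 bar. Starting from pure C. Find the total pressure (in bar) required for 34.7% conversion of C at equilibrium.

Let X = conversion of C (basis 1 mol C); extent of reaction ξ = X.
At extent ξ: n_C = 1 − X; n_B = X; n_D = X.
Total moles n_T = 1 + X.
Kp = p_B p_D / (p_C) with p_i = (n_i/n_T)·P.
At X = 0.347: the mole-fraction product g(X) = Π y_i^ν_i = 0.1369. Since Kp = g(X)·P^{1}, P = (Kp/g)^(1/1) = (0.466/0.1369)^(1/1) = 3.4 bar.

P = 3.4 bar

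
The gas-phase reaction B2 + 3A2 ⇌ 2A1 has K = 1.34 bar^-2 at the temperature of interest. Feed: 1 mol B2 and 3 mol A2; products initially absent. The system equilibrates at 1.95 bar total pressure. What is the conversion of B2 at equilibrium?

X = 0.496

Basis: 1 mol B2 initially; let X = conversion of B2. Extent ξ = X.
Mole table: n_B2 = 1 − X; n_A2 = 3 − 3X; n_A1 = 2X.
Total moles n_T = 4 − 2X.
y_i = n_i/n_T, p_i = y_i·P. K = p_A1^2 / (p_B2 p_A2^3).
This yields a degree-4 equation in X; solving on (0,1), X = 0.496.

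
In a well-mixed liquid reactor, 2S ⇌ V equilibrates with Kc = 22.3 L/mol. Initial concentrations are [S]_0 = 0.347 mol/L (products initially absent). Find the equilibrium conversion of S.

Let X = conversion of S; extent ξ = 0.347X/2 mol/L.
Concentrations: [S] = 0.347 − 0.347X; [V] = 0.173X.
Kc = [V] / ([S]^2).
Solving Kc = 22.3 for X ∈ (0,1): X = 0.776.

X = 0.776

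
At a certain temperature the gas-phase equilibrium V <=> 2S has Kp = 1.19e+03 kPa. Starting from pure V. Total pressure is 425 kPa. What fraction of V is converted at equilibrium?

Take 1 mol V as basis and let X be its fractional conversion, so ξ = X.
Moles: n_V = 1 − X; n_S = 2X.
Total moles n_T = 1 + X.
Mole fractions y_i = n_i/n_T; Kp = p_S^2 / (p_V) with p_i = y_i·P.
Substituting and setting equal to 1.19e+03 kPa gives a polynomial in X; the root in (0,1) is X = 0.642.

X = 0.642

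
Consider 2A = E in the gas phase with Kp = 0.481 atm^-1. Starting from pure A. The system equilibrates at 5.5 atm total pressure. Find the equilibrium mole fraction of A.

Basis: 1 mol A initially; let X = conversion of A. Extent ξ = 0.5X.
Mole table: n_A = 1 − X; n_E = 0.5X.
Total moles n_T = 1 − 0.5X.
With p_i = (n_i/n_T)P, Kp = p_E / (p_A^2).
This yields a degree-2 equation in X; solving on (0,1), X = 0.706.
Then n_A = 0.294, n_T = 0.647, so y_A = 0.454.

y_A = 0.454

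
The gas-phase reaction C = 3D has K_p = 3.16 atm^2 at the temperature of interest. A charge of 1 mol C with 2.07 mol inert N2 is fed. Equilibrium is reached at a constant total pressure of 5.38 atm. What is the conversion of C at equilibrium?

X = 0.335

Basis: 1 mol C initially; let X = conversion of C. Extent ξ = X.
Species balance: n_C = 1 − X; n_D = 3X; n_I = 2.07 (inert).
n_T = Σnᵢ = 3.07 + 2X.
y_i = n_i/n_T, p_i = y_i·P. K_p = p_D^3 / (p_C).
Substituting and setting equal to 3.16 atm^2 gives a polynomial in X; the root in (0,1) is X = 0.335.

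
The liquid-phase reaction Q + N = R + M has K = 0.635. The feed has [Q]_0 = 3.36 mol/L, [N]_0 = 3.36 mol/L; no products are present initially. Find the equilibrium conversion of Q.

Let X = conversion of Q; extent ξ = 3.36·X mol/L.
Concentrations: [Q] = 3.36 − 3.36X; [N] = 3.36 − 3.36X; [R] = 3.36X; [M] = 3.36X.
K = [R] [M] / ([Q] [N]).
Equating to 0.635: the physical root is X = 0.443.

X = 0.443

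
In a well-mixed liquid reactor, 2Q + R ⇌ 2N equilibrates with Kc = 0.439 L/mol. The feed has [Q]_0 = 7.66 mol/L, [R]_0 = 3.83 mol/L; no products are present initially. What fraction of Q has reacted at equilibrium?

Let X = conversion of Q; extent ξ = 7.66X/2 mol/L.
Concentrations: [Q] = 7.66 − 7.66X; [R] = 3.83 − 3.83X; [N] = 7.66X.
Kc = [N]^2 / ([Q]^2 [R]).
Equating to 0.439 L/mol: the physical root is X = 0.483.

X = 0.483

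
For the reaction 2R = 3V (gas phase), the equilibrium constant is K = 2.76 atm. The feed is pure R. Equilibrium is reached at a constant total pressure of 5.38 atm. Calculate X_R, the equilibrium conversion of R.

Let X = conversion of R (basis 1 mol R); extent of reaction ξ = 0.5X.
At extent ξ: n_R = 1 − X; n_V = 1.5X.
n_T = Σnᵢ = 1 + 0.5X.
Mole fractions y_i = n_i/n_T; K = p_V^3 / (p_R^2) with p_i = y_i·P.
Substituting and setting equal to 2.76 atm gives a polynomial in X; the root in (0,1) is X = 0.402.

X = 0.402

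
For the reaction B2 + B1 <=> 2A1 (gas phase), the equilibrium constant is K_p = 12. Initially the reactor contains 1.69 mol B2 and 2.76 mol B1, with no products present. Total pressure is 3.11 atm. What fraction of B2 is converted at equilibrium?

X = 0.771

Basis: 1.69 mol B2 initially; let X = conversion of B2. Extent ξ = 1.69X.
Mole table: n_B2 = 1.69 − 1.69X; n_B1 = 2.76 − 1.69X; n_A1 = 3.38X.
Total moles n_T = 4.45 (Δν = 0, constant).
Mole fractions y_i = n_i/n_T; K_p = p_A1^2 / (p_B2 p_B1) with p_i = y_i·P.
Equating to 12 and solving on 0 < X < 1: X = 0.771.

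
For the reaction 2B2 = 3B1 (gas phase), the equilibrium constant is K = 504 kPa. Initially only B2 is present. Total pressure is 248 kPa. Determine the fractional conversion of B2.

X = 0.543

Take 1 mol B2 as basis and let X be its fractional conversion, so ξ = 0.5X.
Mole table: n_B2 = 1 − X; n_B1 = 1.5X.
Total moles n_T = 1 + 0.5X.
Mole fractions y_i = n_i/n_T; K = p_B1^3 / (p_B2^2) with p_i = y_i·P.
This yields a degree-3 equation in X; solving on (0,1), X = 0.543.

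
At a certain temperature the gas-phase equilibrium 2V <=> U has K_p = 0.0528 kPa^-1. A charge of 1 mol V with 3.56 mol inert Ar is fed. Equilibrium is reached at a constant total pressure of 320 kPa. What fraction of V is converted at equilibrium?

X = 0.704

Take 1 mol V as basis and let X be its fractional conversion, so ξ = 0.5X.
Moles: n_V = 1 − X; n_U = 0.5X; n_I = 3.56 (inert).
n_T = Σnᵢ = 4.56 − 0.5X.
With p_i = (n_i/n_T)P, K_p = p_U / (p_V^2).
Equating to 0.0528 kPa^-1 and solving on 0 < X < 1: X = 0.704.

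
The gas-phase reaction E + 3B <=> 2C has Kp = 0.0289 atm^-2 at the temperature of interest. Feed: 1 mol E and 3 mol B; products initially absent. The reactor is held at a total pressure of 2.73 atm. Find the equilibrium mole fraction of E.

y_E = 0.221

Take 1 mol E as basis and let X be its fractional conversion, so ξ = X.
At extent ξ: n_E = 1 − X; n_B = 3 − 3X; n_C = 2X.
Summing: n_T = 4 − 2X.
Mole fractions y_i = n_i/n_T; Kp = p_C^2 / (p_E p_B^3) with p_i = y_i·P.
Setting this equal to 0.0289 atm^-2 and taking the physical root (0 < X < 1) gives X = 0.210.
Then n_E = 0.79, n_T = 3.58, so y_E = 0.221.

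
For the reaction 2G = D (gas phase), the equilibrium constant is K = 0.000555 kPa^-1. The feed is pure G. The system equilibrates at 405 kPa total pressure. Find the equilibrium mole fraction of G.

Take 1 mol G as basis and let X be its fractional conversion, so ξ = 0.5X.
Species balance: n_G = 1 − X; n_D = 0.5X.
Total moles n_T = 1 − 0.5X.
Mole fractions y_i = n_i/n_T; K = p_D / (p_G^2) with p_i = y_i·P.
This yields a degree-2 equation in X; solving on (0,1), X = 0.274.
Then n_G = 0.726, n_T = 0.863, so y_G = 0.841.

y_G = 0.841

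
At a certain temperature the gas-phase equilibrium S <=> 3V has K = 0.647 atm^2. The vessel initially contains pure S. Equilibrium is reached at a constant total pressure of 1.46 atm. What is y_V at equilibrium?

y_V = 0.525

Take 1 mol S as basis and let X be its fractional conversion, so ξ = X.
Mole table: n_S = 1 − X; n_V = 3X.
n_T = Σnᵢ = 1 + 2X.
Mole fractions y_i = n_i/n_T; K = p_V^3 / (p_S) with p_i = y_i·P.
Equating to 0.647 atm^2 and solving on 0 < X < 1: X = 0.269.
Then n_V = 0.807, n_T = 1.54, so y_V = 0.525.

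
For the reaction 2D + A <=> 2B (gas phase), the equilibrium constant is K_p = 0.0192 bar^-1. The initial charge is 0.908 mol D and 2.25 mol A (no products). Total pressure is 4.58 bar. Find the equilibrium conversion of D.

X = 0.199

Take 0.908 mol D as basis and let X be its fractional conversion, so ξ = 0.454X.
Mole table: n_D = 0.908 − 0.908X; n_A = 2.25 − 0.454X; n_B = 0.908X.
Total moles n_T = 3.16 − 0.454X.
Mole fractions y_i = n_i/n_T; K_p = p_B^2 / (p_D^2 p_A) with p_i = y_i·P.
Setting this equal to 0.0192 bar^-1 and taking the physical root (0 < X < 1) gives X = 0.199.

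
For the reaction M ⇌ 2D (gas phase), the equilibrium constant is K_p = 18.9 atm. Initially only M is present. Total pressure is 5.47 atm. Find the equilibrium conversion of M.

X = 0.681

Let X = conversion of M (basis 1 mol M); extent of reaction ξ = X.
Moles: n_M = 1 − X; n_D = 2X.
n_T = Σnᵢ = 1 + X.
Mole fractions y_i = n_i/n_T; K_p = p_D^2 / (p_M) with p_i = y_i·P.
This yields a degree-2 equation in X; solving on (0,1), X = 0.681.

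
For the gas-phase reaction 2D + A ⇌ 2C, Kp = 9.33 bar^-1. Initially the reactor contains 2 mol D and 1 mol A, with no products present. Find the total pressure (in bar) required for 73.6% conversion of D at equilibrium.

P = 7.14 bar

Let X = conversion of D (basis 2 mol D); extent of reaction ξ = X.
Mole table: n_D = 2 − 2X; n_A = 1 − X; n_C = 2X.
n_T = Σnᵢ = 3 − X.
Kp = p_C^2 / (p_D^2 p_A) with p_i = (n_i/n_T)·P.
At X = 0.736: the mole-fraction product g(X) = Π y_i^ν_i = 66.65. Since Kp = g(X)·P^{-1}, P = (g/Kp)^(1/1) = (66.65/9.33)^(1/1) = 7.14 bar.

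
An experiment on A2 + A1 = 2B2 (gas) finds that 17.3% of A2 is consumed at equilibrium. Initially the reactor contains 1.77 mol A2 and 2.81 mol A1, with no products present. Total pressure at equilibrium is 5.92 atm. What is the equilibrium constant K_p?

K_p = 0.102

Take 1.77 mol A2 as basis and let X be its fractional conversion, so ξ = 1.77X.
At extent ξ: n_A2 = 1.77 − 1.77X; n_A1 = 2.81 − 1.77X; n_B2 = 3.54X.
n_T stays at 4.58 (no change in mole number).
At X = 0.173: n_A2 = 1.46, n_A1 = 2.5, n_B2 = 0.612, n_T = 4.58.
p_i = (n_i/n_T)·P. K_p = p_B2^2 / (p_A2 p_A1) = 0.102.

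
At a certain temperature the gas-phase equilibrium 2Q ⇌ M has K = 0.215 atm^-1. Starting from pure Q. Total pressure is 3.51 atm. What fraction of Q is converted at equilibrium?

Basis: 1 mol Q initially; let X = conversion of Q. Extent ξ = 0.5X.
Mole table: n_Q = 1 − X; n_M = 0.5X.
n_T = Σnᵢ = 1 − 0.5X.
With p_i = (n_i/n_T)P, K = p_M / (p_Q^2).
This yields a degree-2 equation in X; solving on (0,1), X = 0.501.

X = 0.501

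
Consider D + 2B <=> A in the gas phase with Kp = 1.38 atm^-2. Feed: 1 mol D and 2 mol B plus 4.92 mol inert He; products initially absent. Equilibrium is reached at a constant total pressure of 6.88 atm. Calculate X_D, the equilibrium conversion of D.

X = 0.541

Take 1 mol D as basis and let X be its fractional conversion, so ξ = X.
Species balance: n_D = 1 − X; n_B = 2 − 2X; n_A = X; n_I = 4.92 (inert).
Summing: n_T = 7.92 − 2X.
Mole fractions y_i = n_i/n_T; Kp = p_A / (p_D p_B^2) with p_i = y_i·P.
This yields a degree-3 equation in X; solving on (0,1), X = 0.541.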